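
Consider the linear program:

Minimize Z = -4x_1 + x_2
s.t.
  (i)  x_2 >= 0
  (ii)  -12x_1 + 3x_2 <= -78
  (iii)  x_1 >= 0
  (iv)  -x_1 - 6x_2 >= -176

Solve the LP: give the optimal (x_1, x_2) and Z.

x_1 = 176, x_2 = 0, minimum Z = -704

Vertices and Z = -4x_1 + x_2:
  (13/2, 0) → Z = -26
  (176, 0) → Z = -704
  (332/25, 678/25) → Z = -26

The binding constraints are x_2 = 0 and -x_1 - 6x_2 = -176.
Solving simultaneously gives x_1 = 176, x_2 = 0.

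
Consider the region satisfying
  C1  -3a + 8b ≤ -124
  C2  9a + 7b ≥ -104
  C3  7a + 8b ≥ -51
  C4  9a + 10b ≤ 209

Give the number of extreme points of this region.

3

Pairwise boundary intersections that survive every other constraint:
  (73/10, -1021/80)
  (1456/51, -163/34)
  (1091, -961)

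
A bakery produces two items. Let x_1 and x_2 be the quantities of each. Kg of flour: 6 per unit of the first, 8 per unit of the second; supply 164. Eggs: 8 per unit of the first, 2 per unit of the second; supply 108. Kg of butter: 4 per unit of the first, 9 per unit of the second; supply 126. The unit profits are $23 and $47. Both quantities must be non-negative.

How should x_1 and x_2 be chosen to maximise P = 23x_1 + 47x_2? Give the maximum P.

x_1 = 45/4, x_2 = 9, maximum P = 2727/4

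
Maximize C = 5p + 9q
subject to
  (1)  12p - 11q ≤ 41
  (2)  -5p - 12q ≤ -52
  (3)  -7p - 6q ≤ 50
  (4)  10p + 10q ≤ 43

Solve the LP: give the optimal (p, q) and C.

p = -379/5, q = 801/10, maximum C = 3419/10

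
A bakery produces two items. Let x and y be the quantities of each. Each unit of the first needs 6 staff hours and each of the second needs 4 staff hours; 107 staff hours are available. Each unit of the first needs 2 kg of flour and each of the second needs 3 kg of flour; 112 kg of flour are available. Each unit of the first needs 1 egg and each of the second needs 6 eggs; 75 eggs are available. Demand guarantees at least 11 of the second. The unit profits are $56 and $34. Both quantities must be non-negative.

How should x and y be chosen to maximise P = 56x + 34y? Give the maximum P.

Feasible corners and P = 56x + 34y:
  (0, 25/2) → P = 425
  (0, 11) → P = 374
  (9, 11) → P = 878

x = 9, y = 11, maximum P = 878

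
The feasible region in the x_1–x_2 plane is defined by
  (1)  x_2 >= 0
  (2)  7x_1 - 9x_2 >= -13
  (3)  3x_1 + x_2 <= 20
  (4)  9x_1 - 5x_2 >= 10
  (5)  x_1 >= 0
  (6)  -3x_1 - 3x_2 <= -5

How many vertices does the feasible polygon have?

Pairwise boundary intersections that survive every other constraint:
  (20/3, 0)
  (5/3, 0)
  (167/34, 179/34)
  (155/46, 187/46)
  (55/42, 5/14)

5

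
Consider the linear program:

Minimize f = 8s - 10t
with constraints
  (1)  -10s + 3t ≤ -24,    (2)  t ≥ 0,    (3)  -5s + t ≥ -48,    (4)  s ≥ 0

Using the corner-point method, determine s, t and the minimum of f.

At the optimal vertex, -10s + 3t = -24 and -5s + t = -48.
Solving simultaneously gives s = 24, t = 72.

s = 24, t = 72, minimum f = -528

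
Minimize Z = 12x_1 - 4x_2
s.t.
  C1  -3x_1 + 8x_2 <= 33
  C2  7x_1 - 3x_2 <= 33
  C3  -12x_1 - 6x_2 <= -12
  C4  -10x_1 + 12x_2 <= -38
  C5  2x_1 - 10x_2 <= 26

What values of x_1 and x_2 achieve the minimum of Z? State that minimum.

x_1 = 31/17, x_2 = -28/17, minimum Z = 484/17

Feasible corners and Z = 12x_1 - 4x_2:
  (47/9, 32/27) → Z = 1564/27
  (63/16, -29/16) → Z = 109/2
  (31/17, -28/17) → Z = 484/17
  (23/11, -24/11) → Z = 372/11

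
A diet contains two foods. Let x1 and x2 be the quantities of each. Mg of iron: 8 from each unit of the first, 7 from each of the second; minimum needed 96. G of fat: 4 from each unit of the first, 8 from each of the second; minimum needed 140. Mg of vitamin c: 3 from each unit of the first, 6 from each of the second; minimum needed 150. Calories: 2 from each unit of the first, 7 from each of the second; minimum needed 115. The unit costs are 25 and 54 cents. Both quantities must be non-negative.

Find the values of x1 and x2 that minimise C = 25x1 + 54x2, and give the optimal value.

x1 = 40, x2 = 5, minimum C = 1270

Extreme points and C = 25x1 + 54x2:
  (0, 25) → C = 1350
  (115/2, 0) → C = 2875/2
  (40, 5) → C = 1270
The feasible region is unbounded (it extends along (0, 1), (1, 0)), but C strictly increases along every unbounded feasible direction, so there is no improving ray and the minimum is attained at a vertex.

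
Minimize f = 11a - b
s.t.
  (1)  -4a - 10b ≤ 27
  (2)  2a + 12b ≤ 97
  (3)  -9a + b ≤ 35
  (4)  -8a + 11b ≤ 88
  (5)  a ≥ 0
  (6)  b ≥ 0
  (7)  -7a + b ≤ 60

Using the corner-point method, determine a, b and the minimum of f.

The optimum lies where -8a + 11b = 88 and a = 0.
Solving simultaneously gives a = 0, b = 8.

a = 0, b = 8, minimum f = -8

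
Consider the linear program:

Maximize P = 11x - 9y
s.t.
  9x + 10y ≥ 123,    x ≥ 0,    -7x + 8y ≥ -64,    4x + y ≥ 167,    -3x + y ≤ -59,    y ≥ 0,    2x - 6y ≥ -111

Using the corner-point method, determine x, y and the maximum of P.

x = 636/13, y = 905/26, maximum P = 5847/26

Corner points and P = 11x - 9y:
  (1400/39, 913/39) → P = 7183/39
  (636/13, 905/26) → P = 5847/26
  (891/26, 389/13) → P = 2799/26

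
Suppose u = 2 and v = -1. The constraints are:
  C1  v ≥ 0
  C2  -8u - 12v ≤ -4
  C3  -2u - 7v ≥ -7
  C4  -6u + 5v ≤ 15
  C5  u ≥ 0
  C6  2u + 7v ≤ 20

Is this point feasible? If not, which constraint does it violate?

Constraint C1: v = -1, which is not ≥ 0. All other constraints are satisfied.

not feasible — violates C1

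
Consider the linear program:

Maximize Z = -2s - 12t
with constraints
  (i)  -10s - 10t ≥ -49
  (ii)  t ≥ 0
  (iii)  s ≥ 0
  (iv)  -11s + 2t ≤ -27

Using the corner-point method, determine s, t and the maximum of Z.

Corner points and Z = -2s - 12t:
  (49/10, 0) → Z = -49/5
  (184/65, 269/130) → Z = -1982/65
  (27/11, 0) → Z = -54/11

s = 27/11, t = 0, maximum Z = -54/11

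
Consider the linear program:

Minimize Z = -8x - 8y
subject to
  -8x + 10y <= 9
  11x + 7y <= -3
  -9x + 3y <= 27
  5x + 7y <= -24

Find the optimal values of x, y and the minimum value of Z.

x = 7/2, y = -83/14, minimum Z = 136/7

Extreme points and Z = -8x - 8y:
  (-81/22, -45/22) → Z = 504/11
  (-303/106, -147/106) → Z = 1800/53
  (7/2, -83/14) → Z = 136/7
The feasible region is unbounded (it extends along (-1, -3), (7, -11)), but Z strictly increases along every unbounded feasible direction, so there is no improving ray and the minimum is attained at a vertex.

The optimum lies where 11x + 7y = -3 and 5x + 7y = -24.
Solving simultaneously gives x = 7/2, y = -83/14.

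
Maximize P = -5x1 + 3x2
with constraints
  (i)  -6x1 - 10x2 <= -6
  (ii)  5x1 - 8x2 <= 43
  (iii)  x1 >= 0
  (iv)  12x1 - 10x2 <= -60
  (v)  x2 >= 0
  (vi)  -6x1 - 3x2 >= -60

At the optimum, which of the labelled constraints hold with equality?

Feasible corners and P = -5x1 + 3x2:
  (0, 6) → P = 18
  (0, 20) → P = 60
  (35/8, 45/4) → P = 95/8

The maximum is at (0, 20). Substituting into each constraint, equality holds for (iii) and (vi); the remaining constraints have slack.

(iii) and (vi)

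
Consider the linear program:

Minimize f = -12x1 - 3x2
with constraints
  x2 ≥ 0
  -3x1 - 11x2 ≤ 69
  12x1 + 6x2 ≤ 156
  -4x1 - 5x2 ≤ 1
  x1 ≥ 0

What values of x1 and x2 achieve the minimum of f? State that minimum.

Corner points and f = -12x1 - 3x2:
  (13, 0) → f = -156
  (0, 0) → f = 0
  (0, 26) → f = -78

The binding constraints are x2 = 0 and 12x1 + 6x2 = 156.
Solving simultaneously gives x1 = 13, x2 = 0.

x1 = 13, x2 = 0, minimum f = -156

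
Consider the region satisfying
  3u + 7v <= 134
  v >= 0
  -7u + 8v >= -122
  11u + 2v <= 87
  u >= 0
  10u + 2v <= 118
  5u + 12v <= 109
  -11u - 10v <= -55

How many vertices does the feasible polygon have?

5

Of the 28 pairwise boundary intersections, those satisfying every inequality are:
  (87/11, 0)
  (5, 0)
  (413/61, 382/61)
  (0, 109/12)
  (0, 11/2)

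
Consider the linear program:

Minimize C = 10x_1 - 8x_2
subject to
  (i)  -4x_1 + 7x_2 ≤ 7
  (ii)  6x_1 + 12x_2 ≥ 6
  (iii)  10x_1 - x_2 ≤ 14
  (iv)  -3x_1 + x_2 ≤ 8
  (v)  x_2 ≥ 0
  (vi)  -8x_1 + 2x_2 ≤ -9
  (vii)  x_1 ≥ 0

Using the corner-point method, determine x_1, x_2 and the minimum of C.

x_1 = 19/12, x_2 = 11/6, minimum C = 7/6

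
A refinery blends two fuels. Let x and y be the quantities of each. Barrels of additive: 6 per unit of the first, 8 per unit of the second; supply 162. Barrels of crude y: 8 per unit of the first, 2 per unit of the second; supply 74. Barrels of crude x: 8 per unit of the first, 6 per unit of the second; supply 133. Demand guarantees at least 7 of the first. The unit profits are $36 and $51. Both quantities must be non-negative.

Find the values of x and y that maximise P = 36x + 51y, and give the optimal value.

Corner points and P = 36x + 51y:
  (37/4, 0) → P = 333
  (7, 0) → P = 252
  (7, 9) → P = 711

At the optimal vertex, 8x + 2y = 74 and x = 7.
Solving simultaneously gives x = 7, y = 9.

x = 7, y = 9, maximum P = 711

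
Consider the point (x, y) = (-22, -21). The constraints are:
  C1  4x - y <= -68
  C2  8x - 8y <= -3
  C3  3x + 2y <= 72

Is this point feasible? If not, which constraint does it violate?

not feasible — violates C1

Constraint C1: 4x - y = -67, which is not ≤ -68. All other constraints are satisfied.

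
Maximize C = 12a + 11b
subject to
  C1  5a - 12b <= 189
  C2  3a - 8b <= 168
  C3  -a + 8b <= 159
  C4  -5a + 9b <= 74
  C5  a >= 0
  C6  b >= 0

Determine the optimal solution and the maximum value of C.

a = 855/7, b = 246/7, maximum C = 12966/7

Corner points and C = 12a + 11b:
  (855/7, 246/7) → C = 12966/7
  (189/5, 0) → C = 2268/5
  (839/31, 721/31) → C = 17999/31
  (0, 74/9) → C = 814/9
  (0, 0) → C = 0

At the optimal vertex, 5a - 12b = 189 and -a + 8b = 159.
Solving simultaneously gives a = 855/7, b = 246/7.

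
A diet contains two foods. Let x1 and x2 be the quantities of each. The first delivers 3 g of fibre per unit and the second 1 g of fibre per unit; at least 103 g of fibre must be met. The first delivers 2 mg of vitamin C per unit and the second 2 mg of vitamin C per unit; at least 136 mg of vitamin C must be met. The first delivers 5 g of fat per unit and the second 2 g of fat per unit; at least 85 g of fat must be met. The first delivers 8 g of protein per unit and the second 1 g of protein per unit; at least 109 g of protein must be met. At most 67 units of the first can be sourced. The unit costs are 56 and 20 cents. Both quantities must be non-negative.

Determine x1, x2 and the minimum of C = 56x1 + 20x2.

x1 = 35/2, x2 = 101/2, minimum C = 1990

Corner points and C = 56x1 + 20x2:
  (0, 109) → C = 2180
  (35/2, 101/2) → C = 1990
  (6/5, 497/5) → C = 10276/5
  (67, 1) → C = 3772
The feasible region is unbounded (it extends along (0, 1)), but C strictly increases along every unbounded feasible direction, so there is no improving ray and the minimum is attained at a vertex.

At the optimal vertex, 3x1 + x2 = 103 and 2x1 + 2x2 = 136.
Solving simultaneously gives x1 = 35/2, x2 = 101/2.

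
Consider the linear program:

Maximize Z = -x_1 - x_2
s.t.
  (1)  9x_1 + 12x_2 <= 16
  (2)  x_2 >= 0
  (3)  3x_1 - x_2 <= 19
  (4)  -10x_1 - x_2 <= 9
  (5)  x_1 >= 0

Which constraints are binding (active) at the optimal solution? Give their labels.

Feasible corners and Z = -x_1 - x_2:
  (16/9, 0) → Z = -16/9
  (0, 4/3) → Z = -4/3
  (0, 0) → Z = 0

The maximum is at (0, 0). Substituting into each constraint, equality holds for (2) and (5); the remaining constraints have slack.

(2) and (5)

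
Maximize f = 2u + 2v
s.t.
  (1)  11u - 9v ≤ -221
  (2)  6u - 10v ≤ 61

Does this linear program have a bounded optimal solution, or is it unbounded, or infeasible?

unbounded

From the feasible point (-2759/56, -1997/56), moving in the direction (9, 11) keeps every constraint satisfied while f increases without bound.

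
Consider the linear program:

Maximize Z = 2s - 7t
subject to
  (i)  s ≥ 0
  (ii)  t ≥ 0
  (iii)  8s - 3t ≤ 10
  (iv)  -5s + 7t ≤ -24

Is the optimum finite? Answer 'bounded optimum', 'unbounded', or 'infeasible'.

The boundaries s = 0 and t = 0 meet at (0, 0), but that point violates -5s + 7t ≤ -24. Every candidate vertex is excluded by some other constraint, so the feasible region is empty.

infeasible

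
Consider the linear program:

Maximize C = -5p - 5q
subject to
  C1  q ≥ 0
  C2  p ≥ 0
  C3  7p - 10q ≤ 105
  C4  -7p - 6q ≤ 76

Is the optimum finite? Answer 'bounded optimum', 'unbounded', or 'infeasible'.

bounded optimum

Corner points and C = -5p - 5q:
  (0, 0) → C = 0
  (15, 0) → C = -75
The feasible region has finitely many vertices and no improving ray; the maximum is 0 at (0, 0).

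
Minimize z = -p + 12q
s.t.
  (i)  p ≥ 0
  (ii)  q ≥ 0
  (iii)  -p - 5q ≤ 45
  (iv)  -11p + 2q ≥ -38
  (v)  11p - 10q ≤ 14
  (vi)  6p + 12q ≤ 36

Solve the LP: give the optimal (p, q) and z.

p = 14/11, q = 0, minimum z = -14/11

At the optimal vertex, q = 0 and 11p - 10q = 14.
Solving simultaneously gives p = 14/11, q = 0.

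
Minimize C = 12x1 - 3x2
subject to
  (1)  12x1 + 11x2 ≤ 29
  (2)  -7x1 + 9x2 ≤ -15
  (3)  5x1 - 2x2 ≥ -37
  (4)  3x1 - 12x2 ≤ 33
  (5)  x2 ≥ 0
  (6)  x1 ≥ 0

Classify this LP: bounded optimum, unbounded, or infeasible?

bounded optimum

Vertices and C = 12x1 - 3x2:
  (426/185, 23/185) → C = 5043/185
  (29/12, 0) → C = 29
  (15/7, 0) → C = 180/7
The feasible region has finitely many vertices and no improving ray; the minimum is 180/7 at (15/7, 0).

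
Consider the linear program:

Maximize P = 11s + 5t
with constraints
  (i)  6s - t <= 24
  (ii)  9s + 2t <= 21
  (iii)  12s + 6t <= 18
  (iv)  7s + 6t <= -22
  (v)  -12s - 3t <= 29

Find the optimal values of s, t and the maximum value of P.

Vertices and P = 11s + 5t:
  (122/43, -300/43) → P = -158/43
  (43/30, -77/5) → P = -1837/30
  (-36/17, -61/51) → P = -1493/51

The optimum lies where 6s - t = 24 and 7s + 6t = -22.
Solving simultaneously gives s = 122/43, t = -300/43.

s = 122/43, t = -300/43, maximum P = -158/43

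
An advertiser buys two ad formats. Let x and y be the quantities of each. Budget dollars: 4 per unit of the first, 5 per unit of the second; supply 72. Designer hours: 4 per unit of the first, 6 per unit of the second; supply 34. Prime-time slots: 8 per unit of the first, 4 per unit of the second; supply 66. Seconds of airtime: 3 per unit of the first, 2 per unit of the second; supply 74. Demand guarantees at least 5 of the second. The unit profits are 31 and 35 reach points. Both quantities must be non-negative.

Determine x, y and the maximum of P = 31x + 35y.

x = 1, y = 5, maximum P = 206

Vertices and P = 31x + 35y:
  (0, 17/3) → P = 595/3
  (0, 5) → P = 175
  (1, 5) → P = 206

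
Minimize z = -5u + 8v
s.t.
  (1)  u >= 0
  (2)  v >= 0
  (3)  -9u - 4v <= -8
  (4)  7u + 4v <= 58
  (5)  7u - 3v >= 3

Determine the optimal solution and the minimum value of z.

u = 58/7, v = 0, minimum z = -290/7

Vertices and z = -5u + 8v:
  (8/9, 0) → z = -40/9
  (58/7, 0) → z = -290/7
  (36/55, 29/55) → z = 52/55
  (186/49, 55/7) → z = 2150/49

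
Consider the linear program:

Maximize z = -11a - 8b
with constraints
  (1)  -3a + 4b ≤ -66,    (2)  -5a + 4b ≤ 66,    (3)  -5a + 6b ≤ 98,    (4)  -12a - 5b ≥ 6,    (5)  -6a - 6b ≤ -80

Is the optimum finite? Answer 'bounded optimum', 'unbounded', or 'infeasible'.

The boundaries -3a + 4b = -66 and -5a + 4b = 66 meet at (-66, -66), but that point violates -6a - 6b ≤ -80. Every candidate vertex is excluded by some other constraint, so the feasible region is empty.

infeasible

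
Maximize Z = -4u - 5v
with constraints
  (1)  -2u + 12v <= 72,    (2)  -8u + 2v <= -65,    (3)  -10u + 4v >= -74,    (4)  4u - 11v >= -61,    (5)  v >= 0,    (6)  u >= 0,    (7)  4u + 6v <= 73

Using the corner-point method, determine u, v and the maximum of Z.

u = 28/3, v = 29/6, maximum Z = -123/2

Feasible corners and Z = -4u - 5v:
  (28/3, 29/6) → Z = -123/2
  (67/7, 81/14) → Z = -941/14
  (184/19, 217/38) → Z = -2557/38

The optimum lies where -8u + 2v = -65 and -10u + 4v = -74.
Solving simultaneously gives u = 28/3, v = 29/6.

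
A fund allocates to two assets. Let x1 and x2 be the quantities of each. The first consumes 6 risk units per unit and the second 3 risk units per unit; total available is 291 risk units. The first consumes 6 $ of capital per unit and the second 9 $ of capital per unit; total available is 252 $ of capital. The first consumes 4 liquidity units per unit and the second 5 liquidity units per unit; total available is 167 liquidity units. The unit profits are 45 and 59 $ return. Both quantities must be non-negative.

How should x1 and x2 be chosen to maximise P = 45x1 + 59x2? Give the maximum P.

Extreme points and P = 45x1 + 59x2:
  (0, 0) → P = 0
  (0, 28) → P = 1652
  (167/4, 0) → P = 7515/4
  (81/2, 1) → P = 3763/2

x1 = 81/2, x2 = 1, maximum P = 3763/2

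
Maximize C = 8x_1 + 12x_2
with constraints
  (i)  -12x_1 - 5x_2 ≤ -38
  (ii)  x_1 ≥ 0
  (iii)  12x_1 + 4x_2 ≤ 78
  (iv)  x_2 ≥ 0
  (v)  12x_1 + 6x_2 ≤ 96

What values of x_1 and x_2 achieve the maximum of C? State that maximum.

x_1 = 0, x_2 = 16, maximum C = 192

Vertices and C = 8x_1 + 12x_2:
  (0, 38/5) → C = 456/5
  (19/6, 0) → C = 76/3
  (0, 16) → C = 192
  (13/2, 0) → C = 52
  (7/2, 9) → C = 136

At the optimal vertex, x_1 = 0 and 12x_1 + 6x_2 = 96.
Solving simultaneously gives x_1 = 0, x_2 = 16.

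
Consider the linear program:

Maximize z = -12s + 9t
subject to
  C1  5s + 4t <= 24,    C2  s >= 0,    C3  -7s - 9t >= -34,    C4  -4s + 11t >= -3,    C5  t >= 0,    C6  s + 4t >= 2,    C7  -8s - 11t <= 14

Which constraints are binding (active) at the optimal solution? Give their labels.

Extreme points and z = -12s + 9t:
  (0, 34/9) → z = 34
  (0, 1/2) → z = 9/2
  (401/113, 115/113) → z = -3777/113
  (34/27, 5/27) → z = -121/9

The maximum is at (0, 34/9). Substituting into each constraint, equality holds for C2 and C3; the remaining constraints have slack.

C2 and C3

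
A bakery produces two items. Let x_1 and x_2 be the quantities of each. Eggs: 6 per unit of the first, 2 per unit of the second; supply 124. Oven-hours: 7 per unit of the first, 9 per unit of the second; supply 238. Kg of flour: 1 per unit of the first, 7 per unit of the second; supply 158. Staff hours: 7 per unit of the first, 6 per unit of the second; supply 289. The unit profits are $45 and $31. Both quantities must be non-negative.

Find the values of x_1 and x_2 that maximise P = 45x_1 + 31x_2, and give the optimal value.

x_1 = 16, x_2 = 14, maximum P = 1154

Corner points and P = 45x_1 + 31x_2:
  (0, 0) → P = 0
  (0, 158/7) → P = 4898/7
  (62/3, 0) → P = 930
  (16, 14) → P = 1154
  (61/10, 217/10) → P = 4736/5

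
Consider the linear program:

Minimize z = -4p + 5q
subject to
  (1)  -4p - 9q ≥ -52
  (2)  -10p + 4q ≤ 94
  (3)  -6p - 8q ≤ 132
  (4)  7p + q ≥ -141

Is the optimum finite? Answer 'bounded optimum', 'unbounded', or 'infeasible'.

From the feasible point (-319/53, 448/53), moving in the direction (9, -4) keeps every constraint satisfied while z decreases without bound.

unbounded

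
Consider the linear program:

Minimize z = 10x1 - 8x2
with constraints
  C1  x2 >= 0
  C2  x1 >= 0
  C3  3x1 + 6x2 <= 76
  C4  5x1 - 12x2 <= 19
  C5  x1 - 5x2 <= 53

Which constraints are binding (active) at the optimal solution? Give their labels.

C2 and C3

Corner points and z = 10x1 - 8x2:
  (0, 0) → z = 0
  (19/5, 0) → z = 38
  (0, 38/3) → z = -304/3
  (171/11, 323/66) → z = 3838/33

The minimum is at (0, 38/3). Substituting into each constraint, equality holds for C2 and C3; the remaining constraints have slack.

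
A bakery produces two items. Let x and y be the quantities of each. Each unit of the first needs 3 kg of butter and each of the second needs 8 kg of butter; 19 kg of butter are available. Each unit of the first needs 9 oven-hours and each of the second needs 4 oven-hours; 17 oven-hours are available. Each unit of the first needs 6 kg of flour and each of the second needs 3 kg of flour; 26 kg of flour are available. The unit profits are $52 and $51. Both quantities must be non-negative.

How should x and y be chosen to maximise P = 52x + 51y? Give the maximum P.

Corner points and P = 52x + 51y:
  (0, 0) → P = 0
  (0, 19/8) → P = 969/8
  (17/9, 0) → P = 884/9
  (1, 2) → P = 154

x = 1, y = 2, maximum P = 154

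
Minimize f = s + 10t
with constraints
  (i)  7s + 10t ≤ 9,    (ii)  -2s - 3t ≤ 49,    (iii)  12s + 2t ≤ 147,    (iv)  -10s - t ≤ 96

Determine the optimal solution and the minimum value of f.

Feasible corners and f = s + 10t:
  (726/53, -921/106) → f = -3879/53
  (-323/31, 254/31) → f = 2217/31
  (539/32, -441/16) → f = -8281/32
  (-239/28, -149/14) → f = -3219/28

The binding constraints are -2s - 3t = 49 and 12s + 2t = 147.
Solving simultaneously gives s = 539/32, t = -441/16.

s = 539/32, t = -441/16, minimum f = -8281/32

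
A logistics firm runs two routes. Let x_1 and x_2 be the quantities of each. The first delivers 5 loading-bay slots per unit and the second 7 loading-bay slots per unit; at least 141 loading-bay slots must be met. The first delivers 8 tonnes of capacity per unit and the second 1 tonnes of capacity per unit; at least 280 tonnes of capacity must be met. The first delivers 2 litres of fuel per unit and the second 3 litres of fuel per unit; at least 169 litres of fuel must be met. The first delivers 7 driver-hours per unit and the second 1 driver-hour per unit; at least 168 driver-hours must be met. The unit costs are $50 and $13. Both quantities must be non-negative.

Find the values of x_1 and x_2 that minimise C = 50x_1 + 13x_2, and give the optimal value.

Feasible corners and C = 50x_1 + 13x_2:
  (0, 280) → C = 3640
  (169/2, 0) → C = 4225
  (61/2, 36) → C = 1993
The feasible region is unbounded (it extends along (0, 1), (1, 0)), but C strictly increases along every unbounded feasible direction, so there is no improving ray and the minimum is attained at a vertex.

The binding constraints are 8x_1 + x_2 = 280 and 2x_1 + 3x_2 = 169.
Solving simultaneously gives x_1 = 61/2, x_2 = 36.

x_1 = 61/2, x_2 = 36, minimum C = 1993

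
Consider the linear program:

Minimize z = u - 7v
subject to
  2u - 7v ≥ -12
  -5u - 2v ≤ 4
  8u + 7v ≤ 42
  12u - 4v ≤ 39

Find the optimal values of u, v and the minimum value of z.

Extreme points and z = u - 7v:
  (-4/3, 4/3) → z = -32/3
  (3, 18/7) → z = -15
  (31/22, -243/44) → z = 1763/44
  (441/116, 48/29) → z = -903/116

u = 3, v = 18/7, minimum z = -15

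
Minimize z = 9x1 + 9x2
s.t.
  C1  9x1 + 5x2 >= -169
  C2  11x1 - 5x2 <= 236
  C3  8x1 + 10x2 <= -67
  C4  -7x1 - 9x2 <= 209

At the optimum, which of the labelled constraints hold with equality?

Feasible corners and z = 9x1 + 9x2:
  (-271/10, 749/50) → z = -2727/25
  (-238/23, -349/23) → z = -5283/23
  (27/2, -35/2) → z = -36
  (1079/134, -3951/134) → z = -12924/67

The minimum is at (-238/23, -349/23). Substituting into each constraint, equality holds for C1 and C4; the remaining constraints have slack.

C1 and C4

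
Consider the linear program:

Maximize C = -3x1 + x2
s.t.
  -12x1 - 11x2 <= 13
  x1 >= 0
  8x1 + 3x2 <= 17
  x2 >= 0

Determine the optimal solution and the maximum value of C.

Corner points and C = -3x1 + x2:
  (0, 17/3) → C = 17/3
  (0, 0) → C = 0
  (17/8, 0) → C = -51/8

x1 = 0, x2 = 17/3, maximum C = 17/3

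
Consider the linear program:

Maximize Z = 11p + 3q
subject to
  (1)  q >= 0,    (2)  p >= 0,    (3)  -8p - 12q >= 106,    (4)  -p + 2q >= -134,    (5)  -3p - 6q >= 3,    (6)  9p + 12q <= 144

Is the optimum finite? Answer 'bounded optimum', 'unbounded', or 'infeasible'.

The boundaries q = 0 and -8p - 12q = 106 meet at (-53/4, 0), but that point violates p ≥ 0. Every candidate vertex is excluded by some other constraint, so the feasible region is empty.

infeasible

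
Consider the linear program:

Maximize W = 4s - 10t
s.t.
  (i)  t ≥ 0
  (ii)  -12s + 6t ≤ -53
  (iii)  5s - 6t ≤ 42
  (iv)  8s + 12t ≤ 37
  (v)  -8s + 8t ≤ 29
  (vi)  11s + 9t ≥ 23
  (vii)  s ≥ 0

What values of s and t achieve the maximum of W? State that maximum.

Feasible corners and W = 4s - 10t:
  (53/12, 0) → W = 53/3
  (37/8, 0) → W = 37/2
  (143/32, 5/48) → W = 101/6

s = 37/8, t = 0, maximum W = 37/2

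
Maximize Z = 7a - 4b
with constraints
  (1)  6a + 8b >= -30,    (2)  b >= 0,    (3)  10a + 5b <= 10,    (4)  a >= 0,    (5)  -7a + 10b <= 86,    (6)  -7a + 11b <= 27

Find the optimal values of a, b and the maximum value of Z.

a = 1, b = 0, maximum Z = 7

Vertices and Z = 7a - 4b:
  (1, 0) → Z = 7
  (0, 0) → Z = 0
  (0, 2) → Z = -8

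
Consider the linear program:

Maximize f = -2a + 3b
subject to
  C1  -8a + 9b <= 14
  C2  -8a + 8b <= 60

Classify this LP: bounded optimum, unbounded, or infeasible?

unbounded

From the feasible point (-107/2, -46), moving in the direction (9, 8) keeps every constraint satisfied while f increases without bound.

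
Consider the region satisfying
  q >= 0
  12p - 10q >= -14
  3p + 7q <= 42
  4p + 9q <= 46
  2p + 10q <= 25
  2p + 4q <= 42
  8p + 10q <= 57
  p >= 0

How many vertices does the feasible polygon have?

5

The feasible vertices (each the meet of two boundaries and inside every other half-plane) are:
  (57/8, 0)
  (0, 0)
  (11/14, 82/35)
  (0, 7/5)
  (16/3, 43/30)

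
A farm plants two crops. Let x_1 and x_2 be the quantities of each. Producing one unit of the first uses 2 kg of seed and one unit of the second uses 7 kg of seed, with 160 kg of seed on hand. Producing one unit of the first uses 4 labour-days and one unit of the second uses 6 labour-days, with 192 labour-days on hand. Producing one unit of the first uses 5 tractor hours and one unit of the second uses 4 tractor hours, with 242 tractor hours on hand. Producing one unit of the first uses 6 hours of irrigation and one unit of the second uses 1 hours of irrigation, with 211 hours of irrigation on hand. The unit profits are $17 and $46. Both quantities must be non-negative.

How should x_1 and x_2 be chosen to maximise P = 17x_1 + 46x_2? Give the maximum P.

x_1 = 24, x_2 = 16, maximum P = 1144

Feasible corners and P = 17x_1 + 46x_2:
  (0, 0) → P = 0
  (0, 160/7) → P = 7360/7
  (211/6, 0) → P = 3587/6
  (24, 16) → P = 1144
  (537/16, 77/8) → P = 16213/16

At the optimal vertex, 2x_1 + 7x_2 = 160 and 4x_1 + 6x_2 = 192.
Solving simultaneously gives x_1 = 24, x_2 = 16.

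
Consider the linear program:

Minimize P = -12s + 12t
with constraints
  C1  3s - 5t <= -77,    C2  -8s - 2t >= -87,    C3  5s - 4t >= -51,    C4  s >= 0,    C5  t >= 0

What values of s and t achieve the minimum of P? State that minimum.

s = 281/46, t = 877/46, minimum P = 3576/23

Feasible corners and P = -12s + 12t:
  (281/46, 877/46) → P = 3576/23
  (53/13, 232/13) → P = 2148/13
  (41/7, 281/14) → P = 1194/7

The binding constraints are 3s - 5t = -77 and -8s - 2t = -87.
Solving simultaneously gives s = 281/46, t = 877/46.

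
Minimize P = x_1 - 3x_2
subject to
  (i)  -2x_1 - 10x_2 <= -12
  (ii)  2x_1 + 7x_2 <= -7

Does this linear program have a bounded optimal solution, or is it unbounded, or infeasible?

From the feasible point (-77/3, 19/3), moving in the direction (-7, 2) keeps every constraint satisfied while P decreases without bound.

unbounded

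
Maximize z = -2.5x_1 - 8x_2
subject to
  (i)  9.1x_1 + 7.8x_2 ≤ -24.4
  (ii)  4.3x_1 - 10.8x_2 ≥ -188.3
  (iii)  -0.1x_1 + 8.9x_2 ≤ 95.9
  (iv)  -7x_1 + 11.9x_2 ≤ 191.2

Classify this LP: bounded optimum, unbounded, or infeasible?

unbounded

From the feasible point (-178172/16289, 22416/2327), moving in the direction (7.8, -9.1) keeps every constraint satisfied while z increases without bound.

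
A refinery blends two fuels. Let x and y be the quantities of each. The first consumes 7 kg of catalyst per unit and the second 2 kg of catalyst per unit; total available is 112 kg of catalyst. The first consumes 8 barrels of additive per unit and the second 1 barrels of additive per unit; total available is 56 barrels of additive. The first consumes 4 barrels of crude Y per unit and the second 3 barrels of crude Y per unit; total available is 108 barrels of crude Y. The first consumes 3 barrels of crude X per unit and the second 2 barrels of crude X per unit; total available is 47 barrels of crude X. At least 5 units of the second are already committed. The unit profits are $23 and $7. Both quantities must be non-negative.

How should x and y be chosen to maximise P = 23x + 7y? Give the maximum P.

x = 5, y = 16, maximum P = 227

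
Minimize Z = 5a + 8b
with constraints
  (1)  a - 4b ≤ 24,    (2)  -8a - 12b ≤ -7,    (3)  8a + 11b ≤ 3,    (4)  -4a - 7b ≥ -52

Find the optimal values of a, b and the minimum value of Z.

a = -41/8, b = 4, minimum Z = 51/8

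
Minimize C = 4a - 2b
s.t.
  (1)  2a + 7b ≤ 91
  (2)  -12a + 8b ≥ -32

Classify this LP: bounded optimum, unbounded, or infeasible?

From the feasible point (238/25, 257/25), moving in the direction (-7, 2) keeps every constraint satisfied while C decreases without bound.

unbounded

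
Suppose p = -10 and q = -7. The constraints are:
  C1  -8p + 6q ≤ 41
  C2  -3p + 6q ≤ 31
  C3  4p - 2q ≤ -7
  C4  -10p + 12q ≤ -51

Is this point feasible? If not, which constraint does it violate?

not feasible — violates C4

Constraint C4: -10p + 12q = 16, which is not ≤ -51. All other constraints are satisfied.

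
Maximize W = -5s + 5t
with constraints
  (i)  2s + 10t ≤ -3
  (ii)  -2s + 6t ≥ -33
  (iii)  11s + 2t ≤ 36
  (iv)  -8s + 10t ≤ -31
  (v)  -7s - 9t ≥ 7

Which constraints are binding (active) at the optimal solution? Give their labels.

(ii) and (iv)

Feasible corners and W = -5s + 5t:
  (141/35, -291/70) → W = -573/14
  (-36/7, -101/14) → W = -145/14
  (338/85, -329/85) → W = -667/17
  (209/142, -273/142) → W = -1205/71

The maximum is at (-36/7, -101/14). Substituting into each constraint, equality holds for (ii) and (iv); the remaining constraints have slack.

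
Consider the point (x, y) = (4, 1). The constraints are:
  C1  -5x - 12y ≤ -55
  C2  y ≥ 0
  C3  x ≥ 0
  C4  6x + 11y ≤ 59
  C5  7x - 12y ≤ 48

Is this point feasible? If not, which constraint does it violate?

Constraint C1: -5x - 12y = -32, which is not ≤ -55. All other constraints are satisfied.

not feasible — violates C1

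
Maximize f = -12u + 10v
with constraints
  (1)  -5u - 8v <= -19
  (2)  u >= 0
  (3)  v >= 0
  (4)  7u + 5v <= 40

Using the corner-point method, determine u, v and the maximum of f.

u = 0, v = 8, maximum f = 80

Corner points and f = -12u + 10v:
  (0, 19/8) → f = 95/4
  (19/5, 0) → f = -228/5
  (0, 8) → f = 80
  (40/7, 0) → f = -480/7

The binding constraints are u = 0 and 7u + 5v = 40.
Solving simultaneously gives u = 0, v = 8.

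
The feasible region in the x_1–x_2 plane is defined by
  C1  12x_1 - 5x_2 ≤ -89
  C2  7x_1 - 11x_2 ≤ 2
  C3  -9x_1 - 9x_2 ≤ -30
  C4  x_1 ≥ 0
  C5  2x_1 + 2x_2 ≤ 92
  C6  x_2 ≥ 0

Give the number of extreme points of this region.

3

The feasible vertices (each the meet of two boundaries and inside every other half-plane) are:
  (0, 89/5)
  (141/17, 641/17)
  (0, 46)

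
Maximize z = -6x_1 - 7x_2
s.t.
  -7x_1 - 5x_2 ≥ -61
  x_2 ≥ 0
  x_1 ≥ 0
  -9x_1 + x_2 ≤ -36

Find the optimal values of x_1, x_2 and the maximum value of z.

Extreme points and z = -6x_1 - 7x_2:
  (61/7, 0) → z = -366/7
  (241/52, 297/52) → z = -3525/52
  (4, 0) → z = -24

The optimum lies where x_2 = 0 and -9x_1 + x_2 = -36.
Solving simultaneously gives x_1 = 4, x_2 = 0.

x_1 = 4, x_2 = 0, maximum z = -24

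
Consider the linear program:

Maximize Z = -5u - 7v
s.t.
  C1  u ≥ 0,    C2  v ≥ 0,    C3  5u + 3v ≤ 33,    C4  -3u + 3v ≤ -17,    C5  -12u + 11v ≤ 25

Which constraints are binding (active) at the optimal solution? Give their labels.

C2 and C4

Extreme points and Z = -5u - 7v:
  (33/5, 0) → Z = -33
  (17/3, 0) → Z = -85/3
  (25/4, 7/12) → Z = -106/3

The maximum is at (17/3, 0). Substituting into each constraint, equality holds for C2 and C4; the remaining constraints have slack.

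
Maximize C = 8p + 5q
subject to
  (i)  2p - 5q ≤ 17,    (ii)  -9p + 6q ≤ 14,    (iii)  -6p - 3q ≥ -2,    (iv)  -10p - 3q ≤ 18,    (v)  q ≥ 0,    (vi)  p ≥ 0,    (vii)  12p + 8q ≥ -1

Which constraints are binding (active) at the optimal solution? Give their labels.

(iii) and (vi)

Extreme points and C = 8p + 5q:
  (1/3, 0) → C = 8/3
  (0, 2/3) → C = 10/3
  (0, 0) → C = 0

The maximum is at (0, 2/3). Substituting into each constraint, equality holds for (iii) and (vi); the remaining constraints have slack.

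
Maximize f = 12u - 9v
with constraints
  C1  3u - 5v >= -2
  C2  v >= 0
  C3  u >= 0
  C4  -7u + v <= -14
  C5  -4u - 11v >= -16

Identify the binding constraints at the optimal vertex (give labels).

C2 and C5

Corner points and f = 12u - 9v:
  (2, 0) → f = 24
  (4, 0) → f = 48
  (170/81, 56/81) → f = 512/27

The maximum is at (4, 0). Substituting into each constraint, equality holds for C2 and C5; the remaining constraints have slack.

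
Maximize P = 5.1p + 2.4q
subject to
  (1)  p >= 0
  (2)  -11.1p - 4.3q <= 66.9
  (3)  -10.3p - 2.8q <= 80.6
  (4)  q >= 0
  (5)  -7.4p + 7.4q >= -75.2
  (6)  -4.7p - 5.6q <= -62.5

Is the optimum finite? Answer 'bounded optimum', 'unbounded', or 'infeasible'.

unbounded

From the feasible point (0, 625/56), moving in the direction (0, 1) keeps every constraint satisfied while P increases without bound.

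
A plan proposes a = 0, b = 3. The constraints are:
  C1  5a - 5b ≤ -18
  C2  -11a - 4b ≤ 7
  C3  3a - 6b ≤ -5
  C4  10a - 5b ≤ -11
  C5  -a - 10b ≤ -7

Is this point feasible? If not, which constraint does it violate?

Constraint C1: 5a - 5b = -15, which is not ≤ -18. All other constraints are satisfied.

not feasible — violates C1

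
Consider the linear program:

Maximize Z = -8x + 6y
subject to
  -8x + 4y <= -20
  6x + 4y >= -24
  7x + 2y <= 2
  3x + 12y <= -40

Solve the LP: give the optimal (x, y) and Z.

Corner points and Z = -8x + 6y:
  (-2/7, -39/7) → Z = -218/7
  (20/27, -95/27) → Z = -730/27
  (7/2, -45/4) → Z = -191/2
  (4/3, -11/3) → Z = -98/3

The binding constraints are -8x + 4y = -20 and 3x + 12y = -40.
Solving simultaneously gives x = 20/27, y = -95/27.

x = 20/27, y = -95/27, maximum Z = -730/27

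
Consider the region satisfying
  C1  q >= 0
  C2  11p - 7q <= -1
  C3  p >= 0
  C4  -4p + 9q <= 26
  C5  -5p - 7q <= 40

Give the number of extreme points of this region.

3

Intersecting each pair of boundary lines and keeping only the points that satisfy every inequality leaves:
  (0, 1/7)
  (173/71, 282/71)
  (0, 26/9)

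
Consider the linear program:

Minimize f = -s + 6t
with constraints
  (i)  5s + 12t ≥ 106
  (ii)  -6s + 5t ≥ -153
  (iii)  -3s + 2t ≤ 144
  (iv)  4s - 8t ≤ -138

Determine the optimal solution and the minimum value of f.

s = -101/11, t = 557/44, minimum f = 1873/22

Feasible corners and f = -s + 6t:
  (-758/23, 519/23) → f = 3872/23
  (-101/11, 557/44) → f = 1873/22
  (957/14, 360/7) → f = 3363/14
The feasible region is unbounded (it extends along (2, 3), (5, 6)), but f strictly increases along every unbounded feasible direction, so there is no improving ray and the minimum is attained at a vertex.

At the optimal vertex, 5s + 12t = 106 and 4s - 8t = -138.
Solving simultaneously gives s = -101/11, t = 557/44.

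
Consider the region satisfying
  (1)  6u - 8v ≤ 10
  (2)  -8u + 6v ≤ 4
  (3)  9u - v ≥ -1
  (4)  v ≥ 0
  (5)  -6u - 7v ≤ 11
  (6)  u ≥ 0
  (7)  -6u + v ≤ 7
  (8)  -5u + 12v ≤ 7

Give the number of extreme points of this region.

Of the 28 pairwise boundary intersections, those satisfying every inequality are:
  (5/3, 0)
  (11/2, 23/8)
  (0, 0)
  (0, 7/12)

4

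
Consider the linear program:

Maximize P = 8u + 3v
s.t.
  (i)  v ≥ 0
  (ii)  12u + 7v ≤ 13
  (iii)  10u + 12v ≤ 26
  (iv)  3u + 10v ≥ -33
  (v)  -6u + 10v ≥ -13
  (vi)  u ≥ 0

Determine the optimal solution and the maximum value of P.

u = 13/12, v = 0, maximum P = 26/3

Feasible corners and P = 8u + 3v:
  (13/12, 0) → P = 26/3
  (0, 0) → P = 0
  (0, 13/7) → P = 39/7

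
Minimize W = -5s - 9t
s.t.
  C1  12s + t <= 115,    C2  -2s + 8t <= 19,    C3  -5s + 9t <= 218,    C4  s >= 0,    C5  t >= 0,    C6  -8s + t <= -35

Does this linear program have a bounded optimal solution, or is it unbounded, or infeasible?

bounded optimum

Vertices and W = -5s - 9t:
  (901/98, 229/49) → W = -8627/98
  (115/12, 0) → W = -575/12
  (299/62, 111/31) → W = -3493/62
  (35/8, 0) → W = -175/8
The feasible region has finitely many vertices and no improving ray; the minimum is -8627/98 at (901/98, 229/49).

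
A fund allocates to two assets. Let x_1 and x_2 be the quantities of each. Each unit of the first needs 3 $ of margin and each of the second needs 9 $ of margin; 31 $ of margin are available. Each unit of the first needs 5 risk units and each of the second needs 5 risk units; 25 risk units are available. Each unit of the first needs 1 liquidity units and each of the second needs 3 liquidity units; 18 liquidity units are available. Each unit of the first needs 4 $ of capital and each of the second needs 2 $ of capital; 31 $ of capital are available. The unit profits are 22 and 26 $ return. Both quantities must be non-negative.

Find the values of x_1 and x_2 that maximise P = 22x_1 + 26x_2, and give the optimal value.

x_1 = 7/3, x_2 = 8/3, maximum P = 362/3

Vertices and P = 22x_1 + 26x_2:
  (0, 0) → P = 0
  (0, 31/9) → P = 806/9
  (5, 0) → P = 110
  (7/3, 8/3) → P = 362/3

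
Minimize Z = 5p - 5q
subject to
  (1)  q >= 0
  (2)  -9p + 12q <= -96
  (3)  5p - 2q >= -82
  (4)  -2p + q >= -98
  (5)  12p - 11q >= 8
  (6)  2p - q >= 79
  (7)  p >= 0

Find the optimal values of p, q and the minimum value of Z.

p = 284/5, q = 173/5, minimum Z = 111

Extreme points and Z = 5p - 5q:
  (49, 0) → Z = 245
  (79/2, 0) → Z = 395/2
  (72, 46) → Z = 130
  (284/5, 173/5) → Z = 111

The optimum lies where -9p + 12q = -96 and 2p - q = 79.
Solving simultaneously gives p = 284/5, q = 173/5.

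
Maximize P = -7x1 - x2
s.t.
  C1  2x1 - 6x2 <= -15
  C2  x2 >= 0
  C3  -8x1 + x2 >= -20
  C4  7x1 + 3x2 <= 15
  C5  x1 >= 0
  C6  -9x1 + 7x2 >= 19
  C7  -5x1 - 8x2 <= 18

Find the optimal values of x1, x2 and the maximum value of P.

x1 = 0, x2 = 19/7, maximum P = -19/7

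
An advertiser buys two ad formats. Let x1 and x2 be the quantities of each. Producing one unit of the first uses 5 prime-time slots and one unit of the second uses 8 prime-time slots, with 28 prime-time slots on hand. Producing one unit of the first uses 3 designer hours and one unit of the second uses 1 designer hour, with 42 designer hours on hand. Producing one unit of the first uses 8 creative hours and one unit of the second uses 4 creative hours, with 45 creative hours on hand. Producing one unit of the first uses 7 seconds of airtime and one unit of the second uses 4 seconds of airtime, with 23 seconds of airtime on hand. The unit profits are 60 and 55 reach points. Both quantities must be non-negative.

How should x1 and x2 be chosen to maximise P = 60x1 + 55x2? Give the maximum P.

x1 = 2, x2 = 9/4, maximum P = 975/4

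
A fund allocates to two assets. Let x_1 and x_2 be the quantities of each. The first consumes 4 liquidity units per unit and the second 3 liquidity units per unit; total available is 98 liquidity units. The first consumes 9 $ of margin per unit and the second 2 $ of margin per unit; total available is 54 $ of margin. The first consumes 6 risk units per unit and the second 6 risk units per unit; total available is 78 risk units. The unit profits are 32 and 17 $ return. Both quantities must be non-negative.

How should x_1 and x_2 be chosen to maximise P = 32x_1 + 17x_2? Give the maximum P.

Extreme points and P = 32x_1 + 17x_2:
  (0, 0) → P = 0
  (0, 13) → P = 221
  (6, 0) → P = 192
  (4, 9) → P = 281

x_1 = 4, x_2 = 9, maximum P = 281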